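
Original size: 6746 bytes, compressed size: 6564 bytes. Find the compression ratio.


Ratio = original / compressed = 6746 / 6564 = 1.0277

1.0277


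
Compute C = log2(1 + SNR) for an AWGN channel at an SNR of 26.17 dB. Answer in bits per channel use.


SNR_linear = 10^(26.17/10) = 413.9997; C = log2(1 + SNR_linear) = log2(1 + 413.9997) = 8.697

8.697 bits/channel use


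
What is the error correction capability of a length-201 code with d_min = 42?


Correction capability = floor((d-1)/2) = floor((42-1)/2) = 20

20 errors


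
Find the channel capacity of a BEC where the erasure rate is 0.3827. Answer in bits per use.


C = 1 - epsilon = 1 - 0.3827 = 0.6173

0.6173 bits


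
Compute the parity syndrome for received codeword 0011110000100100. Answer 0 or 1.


Syndrome = XOR of all bits = 0 XOR 0 XOR 1 XOR 1 XOR 1 XOR 1 XOR 0 XOR 0 XOR 0 XOR 0 XOR 1 XOR 0 XOR 0 XOR 1 XOR 0 XOR 0 = 0

0


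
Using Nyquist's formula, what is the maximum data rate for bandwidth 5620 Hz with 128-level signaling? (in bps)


Rate = 2 * B * log2(M) = 2 * 5620 * 7.0 = 78680.0

78680.0 bps


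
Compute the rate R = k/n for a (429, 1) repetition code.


Rate = k/n = 1/429

1/429


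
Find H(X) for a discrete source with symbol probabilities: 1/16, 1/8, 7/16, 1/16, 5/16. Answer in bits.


H = -sum(p_i * log2(p_i)). Terms: -(1/16)*log2(1/16) = 0.250000; -(1/8)*log2(1/8) = 0.375000; -(7/16)*log2(7/16) = 0.521782; -(1/16)*log2(1/16) = 0.250000; -(5/16)*log2(5/16) = 0.524397. H = 0.250000 + 0.375000 + 0.521782 + 0.250000 + 0.524397 = 1.9212

1.9212 bits


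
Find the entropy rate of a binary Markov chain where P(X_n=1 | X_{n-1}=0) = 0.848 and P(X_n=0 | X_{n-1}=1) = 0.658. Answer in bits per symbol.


Stationary distribution: pi_0 = p10/(p01+p10) = 0.4369, pi_1 = 0.5631. Entropy rate H' = pi_0*H(p01) + pi_1*H(p10) = 0.4369*0.6148 + 0.5631*0.9267 = 0.7904

0.7904 bits/symbol


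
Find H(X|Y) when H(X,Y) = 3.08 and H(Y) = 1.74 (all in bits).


H(X|Y) = H(X,Y) - H(Y) = 3.08 - 1.74 = 1.34

1.34 bits


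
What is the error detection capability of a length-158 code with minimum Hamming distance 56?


Detection capability = d_min - 1 = 56 - 1 = 55

55 errors


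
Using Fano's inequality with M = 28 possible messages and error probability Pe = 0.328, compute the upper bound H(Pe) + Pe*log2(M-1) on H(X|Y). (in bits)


H(Pe) = -Pe*log2(Pe) - (1-Pe)*log2(1-Pe) = -0.328*log2(0.328) - 0.672*log2(0.672) = 0.527500 + 0.385370 = 0.9129. Pe*log2(M-1) = 0.328*log2(27) = 1.559603. Bound = H(Pe) + Pe*log2(M-1) = 0.527500 + 0.385370 + 1.559603 = 2.4725

2.4725 bits


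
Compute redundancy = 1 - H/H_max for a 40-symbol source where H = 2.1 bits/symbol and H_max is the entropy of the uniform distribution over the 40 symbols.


H_max = log2(K) = log2(40) = 5.3219 bits/symbol. Redundancy = 1 - H/H_max = 1 - 2.1/5.3219 = 1 - 0.3946 = 0.6054

0.6054


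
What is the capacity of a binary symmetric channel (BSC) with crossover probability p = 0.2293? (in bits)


H(p) = -p*log2(p) - (1-p)*log2(1-p) = -0.2293*log2(0.2293) - 0.7707*log2(0.7707) = 0.487192 + 0.289597 = 0.7768. C = 1 - H(p) = 1 - 0.7768 = 0.2232

0.2232 bits


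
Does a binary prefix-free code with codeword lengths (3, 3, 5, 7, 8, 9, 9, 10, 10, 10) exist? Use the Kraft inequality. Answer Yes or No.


Kraft sum = sum(2^(-l_i)) = 0.2998, need <= 1. Result: satisfied (a binary prefix-free code with these lengths exists)

Yes


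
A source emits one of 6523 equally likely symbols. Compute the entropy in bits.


H = log2(n) = log2(6523) = 12.6713

12.6713 bits


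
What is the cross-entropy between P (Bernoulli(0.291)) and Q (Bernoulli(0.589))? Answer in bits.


H(P,Q) = -p*log2(q) - (1-p)*log2(1-q). -0.291*log2(0.589) = 0.222225; -0.709*log2(0.411) = 0.909498. H(P,Q) = 0.222225 + 0.909498 = 1.1317

1.1317 bits


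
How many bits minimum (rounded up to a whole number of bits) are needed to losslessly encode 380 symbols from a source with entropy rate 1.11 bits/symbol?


Minimum bits >= n * H = 380 * 1.11 = 421.8, rounded up to a whole number of bits = 422

422 bits


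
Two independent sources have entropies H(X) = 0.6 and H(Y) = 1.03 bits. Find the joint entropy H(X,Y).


For independent variables, H(X,Y) = H(X) + H(Y) = 0.6 + 1.03 = 1.63

1.63 bits


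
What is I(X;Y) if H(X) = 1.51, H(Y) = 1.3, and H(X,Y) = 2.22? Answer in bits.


I(X;Y) = H(X) + H(Y) - H(X,Y) = 1.51 + 1.3 - 2.22 = 0.59

0.59 bits


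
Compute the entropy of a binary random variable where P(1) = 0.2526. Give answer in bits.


H = -p*log2(p) - (1-p)*log2(1-p). -0.2526*log2(0.2526) = 0.501430; -0.7474*log2(0.7474) = 0.313944. H = 0.501430 + 0.313944 = 0.8154

0.8154 bits


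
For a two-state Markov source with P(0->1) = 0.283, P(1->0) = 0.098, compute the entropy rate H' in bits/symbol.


Stationary distribution: pi_0 = p10/(p01+p10) = 0.2572, pi_1 = 0.7428. Entropy rate H' = pi_0*H(p01) + pi_1*H(p10) = 0.2572*0.8595 + 0.7428*0.4626 = 0.5647

0.5647 bits/symbol


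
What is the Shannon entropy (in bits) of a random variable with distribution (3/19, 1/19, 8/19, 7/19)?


H = -sum(p_i * log2(p_i)). Terms: -(3/19)*log2(3/19) = 0.420468; -(1/19)*log2(1/19) = 0.223575; -(8/19)*log2(8/19) = 0.525443; -(7/19)*log2(7/19) = 0.530737. H = 0.420468 + 0.223575 + 0.525443 + 0.530737 = 1.7002

1.7002 bits


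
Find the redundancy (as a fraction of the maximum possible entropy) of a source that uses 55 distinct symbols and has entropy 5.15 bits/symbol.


H_max = log2(K) = log2(55) = 5.7814 bits/symbol. Redundancy = 1 - H/H_max = 1 - 5.15/5.7814 = 1 - 0.8908 = 0.1092

0.1092


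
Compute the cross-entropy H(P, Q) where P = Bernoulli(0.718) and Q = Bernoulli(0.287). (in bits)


H(P,Q) = -p*log2(q) - (1-p)*log2(1-q). -0.718*log2(0.287) = 1.293030; -0.282*log2(0.713) = 0.137623. H(P,Q) = 1.293030 + 0.137623 = 1.4307

1.4307 bits


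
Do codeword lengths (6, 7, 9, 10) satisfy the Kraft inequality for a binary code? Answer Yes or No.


Kraft sum = sum(2^(-l_i)) = 0.0264, need <= 1. Result: satisfied (a binary prefix-free code with these lengths exists)

Yes


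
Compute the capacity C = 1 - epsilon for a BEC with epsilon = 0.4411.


C = 1 - epsilon = 1 - 0.4411 = 0.5589

0.5589 bits


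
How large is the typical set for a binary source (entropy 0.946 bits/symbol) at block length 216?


log2|A_typical| = nH = 216 * 0.946 = 204.336, so |A_typical| ~ 2^204.336 = 3.245e+61

3.245e+61


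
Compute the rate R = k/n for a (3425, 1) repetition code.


Rate = k/n = 1/3425

1/3425


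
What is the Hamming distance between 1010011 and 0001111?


Count differing positions: ^ . ^ ^ ^ . . = 4 differences

4


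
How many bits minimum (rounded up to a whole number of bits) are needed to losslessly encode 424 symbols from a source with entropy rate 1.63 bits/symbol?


Minimum bits >= n * H = 424 * 1.63 = 691.12, rounded up to a whole number of bits = 692

692 bits


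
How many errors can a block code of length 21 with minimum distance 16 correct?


Correction capability = floor((d-1)/2) = floor((16-1)/2) = 7

7 errors


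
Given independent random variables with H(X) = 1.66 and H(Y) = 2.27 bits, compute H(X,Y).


For independent variables, H(X,Y) = H(X) + H(Y) = 1.66 + 2.27 = 3.93

3.93 bits


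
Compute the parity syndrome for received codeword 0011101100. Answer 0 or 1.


Syndrome = XOR of all bits = 0 XOR 0 XOR 1 XOR 1 XOR 1 XOR 0 XOR 1 XOR 1 XOR 0 XOR 0 = 1

1


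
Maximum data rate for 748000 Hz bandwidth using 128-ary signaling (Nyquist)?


Rate = 2 * B * log2(M) = 2 * 748000 * 7.0 = 10472000.0

10472000.0 bps


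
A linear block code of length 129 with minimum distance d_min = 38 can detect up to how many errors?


Detection capability = d_min - 1 = 38 - 1 = 37

37 errors


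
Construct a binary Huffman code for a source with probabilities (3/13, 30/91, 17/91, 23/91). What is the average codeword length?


Huffman construction (repeatedly merge the two least-probable nodes; each merge adds 1 bit to every symbol beneath it): 17/91 + 3/13 = 38/91; 23/91 + 30/91 = 53/91; 38/91 + 53/91 = 1. Resulting codeword lengths (in the order the probabilities were given): (2, 2, 2, 2). L_avg = sum(p_i * l_i) = 3/13*2 + 30/91*2 + 17/91*2 + 23/91*2 = 2

2.0 bits


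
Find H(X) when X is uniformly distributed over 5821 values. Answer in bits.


H = log2(n) = log2(5821) = 12.5071

12.5071 bits


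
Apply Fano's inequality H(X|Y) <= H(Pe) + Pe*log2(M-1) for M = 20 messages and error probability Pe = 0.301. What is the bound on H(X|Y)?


H(Pe) = -Pe*log2(Pe) - (1-Pe)*log2(1-Pe) = -0.301*log2(0.301) - 0.699*log2(0.699) = 0.521382 + 0.361128 = 0.8825. Pe*log2(M-1) = 0.301*log2(19) = 1.278626. Bound = H(Pe) + Pe*log2(M-1) = 0.521382 + 0.361128 + 1.278626 = 2.1611

2.1611 bits


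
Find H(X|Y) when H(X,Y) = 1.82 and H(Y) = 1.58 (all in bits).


H(X|Y) = H(X,Y) - H(Y) = 1.82 - 1.58 = 0.24

0.24 bits


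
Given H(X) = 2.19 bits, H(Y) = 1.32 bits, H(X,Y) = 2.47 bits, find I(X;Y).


I(X;Y) = H(X) + H(Y) - H(X,Y) = 2.19 + 1.32 - 2.47 = 1.04

1.04 bits


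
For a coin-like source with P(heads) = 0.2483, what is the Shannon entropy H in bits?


H = -p*log2(p) - (1-p)*log2(1-p). -0.2483*log2(0.2483) = 0.499044; -0.7517*log2(0.7517) = 0.309528. H = 0.499044 + 0.309528 = 0.8086

0.8086 bits


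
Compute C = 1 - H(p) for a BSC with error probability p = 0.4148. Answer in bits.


H(p) = -p*log2(p) - (1-p)*log2(1-p) = -0.4148*log2(0.4148) - 0.5852*log2(0.5852) = 0.526594 + 0.452359 = 0.979. C = 1 - H(p) = 1 - 0.979 = 0.021

0.021 bits


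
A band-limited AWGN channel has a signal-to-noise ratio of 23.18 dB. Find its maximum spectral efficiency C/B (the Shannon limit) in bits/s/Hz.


SNR_linear = 10^(23.18/10) = 207.9697; C/B = log2(1 + SNR_linear) = log2(1 + 207.9697) = 7.7071

7.7071 bits/s/Hz


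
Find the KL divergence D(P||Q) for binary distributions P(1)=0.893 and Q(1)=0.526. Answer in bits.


KL = p*log2(p/q) + (1-p)*log2((1-p)/(1-q)) = 0.893*log2(0.893/0.526) + 0.107*log2(0.107/0.474) = 0.4521

0.4521 bits


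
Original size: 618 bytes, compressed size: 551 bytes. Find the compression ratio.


Ratio = original / compressed = 618 / 551 = 1.1216

1.1216


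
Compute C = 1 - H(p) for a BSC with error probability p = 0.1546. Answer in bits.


H(p) = -p*log2(p) - (1-p)*log2(1-p) = -0.1546*log2(0.1546) - 0.8454*log2(0.8454) = 0.416398 + 0.204835 = 0.6212. C = 1 - H(p) = 1 - 0.6212 = 0.3788

0.3788 bits


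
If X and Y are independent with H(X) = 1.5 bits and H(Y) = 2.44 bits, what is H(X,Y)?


For independent variables, H(X,Y) = H(X) + H(Y) = 1.5 + 2.44 = 3.94

3.94 bits


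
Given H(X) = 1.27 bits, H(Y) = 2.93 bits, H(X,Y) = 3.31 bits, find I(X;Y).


I(X;Y) = H(X) + H(Y) - H(X,Y) = 1.27 + 2.93 - 3.31 = 0.89

0.89 bits


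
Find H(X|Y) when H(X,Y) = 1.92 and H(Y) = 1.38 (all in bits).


H(X|Y) = H(X,Y) - H(Y) = 1.92 - 1.38 = 0.54

0.54 bits


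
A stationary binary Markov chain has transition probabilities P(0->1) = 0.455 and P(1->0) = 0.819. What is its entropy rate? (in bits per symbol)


Stationary distribution: pi_0 = p10/(p01+p10) = 0.6429, pi_1 = 0.3571. Entropy rate H' = pi_0*H(p01) + pi_1*H(p10) = 0.6429*0.9941 + 0.3571*0.6823 = 0.8828

0.8828 bits/symbol


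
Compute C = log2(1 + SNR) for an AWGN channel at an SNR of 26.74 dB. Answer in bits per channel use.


SNR_linear = 10^(26.74/10) = 472.063; C = log2(1 + SNR_linear) = log2(1 + 472.063) = 8.8859

8.8859 bits/channel use


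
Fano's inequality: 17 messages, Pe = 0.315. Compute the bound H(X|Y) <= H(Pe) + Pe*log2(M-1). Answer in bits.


H(Pe) = -Pe*log2(Pe) - (1-Pe)*log2(1-Pe) = -0.315*log2(0.315) - 0.685*log2(0.685) = 0.524972 + 0.373890 = 0.8989. Pe*log2(M-1) = 0.315*log2(16) = 1.260000. Bound = H(Pe) + Pe*log2(M-1) = 0.524972 + 0.373890 + 1.260000 = 2.1589

2.1589 bits


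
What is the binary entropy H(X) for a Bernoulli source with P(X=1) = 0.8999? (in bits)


H = -p*log2(p) - (1-p)*log2(1-p). -0.8999*log2(0.8999) = 0.136932; -0.1001*log2(0.1001) = 0.332381. H = 0.136932 + 0.332381 = 0.4693

0.4693 bits


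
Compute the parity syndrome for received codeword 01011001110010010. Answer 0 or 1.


Syndrome = XOR of all bits = 0 XOR 1 XOR 0 XOR 1 XOR 1 XOR 0 XOR 0 XOR 1 XOR 1 XOR 1 XOR 0 XOR 0 XOR 1 XOR 0 XOR 0 XOR 1 XOR 0 = 0

0


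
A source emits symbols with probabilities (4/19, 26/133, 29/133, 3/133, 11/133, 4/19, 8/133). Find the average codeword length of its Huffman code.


Huffman construction (repeatedly merge the two least-probable nodes; each merge adds 1 bit to every symbol beneath it): 3/133 + 8/133 = 11/133; 11/133 + 11/133 = 22/133; 22/133 + 26/133 = 48/133; 4/19 + 4/19 = 8/19; 29/133 + 48/133 = 11/19; 8/19 + 11/19 = 1. Resulting codeword lengths (in the order the probabilities were given): (2, 3, 2, 5, 4, 2, 5). L_avg = sum(p_i * l_i) = 4/19*2 + 26/133*3 + 29/133*2 + 3/133*5 + 11/133*4 + 4/19*2 + 8/133*5 = 347/133 = 2.609

2.609 bits


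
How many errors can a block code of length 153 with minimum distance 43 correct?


Correction capability = floor((d-1)/2) = floor((43-1)/2) = 21

21 errors


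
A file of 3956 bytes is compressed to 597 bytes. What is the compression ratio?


Ratio = original / compressed = 3956 / 597 = 6.6265

6.6265


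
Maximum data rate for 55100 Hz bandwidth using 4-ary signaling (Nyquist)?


Rate = 2 * B * log2(M) = 2 * 55100 * 2.0 = 220400.0

220400.0 bps


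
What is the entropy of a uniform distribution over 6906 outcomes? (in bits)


H = log2(n) = log2(6906) = 12.7536

12.7536 bits


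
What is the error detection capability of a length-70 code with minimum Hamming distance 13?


Detection capability = d_min - 1 = 13 - 1 = 12

12 errors


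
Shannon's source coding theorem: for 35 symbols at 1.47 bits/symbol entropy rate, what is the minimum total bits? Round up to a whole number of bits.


Minimum bits >= n * H = 35 * 1.47 = 51.45, rounded up to a whole number of bits = 52

52 bits


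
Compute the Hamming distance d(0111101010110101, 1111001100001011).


Count differing positions: ^ . . . ^ . . ^ ^ . ^ ^ ^ ^ ^ . = 9 differences

9


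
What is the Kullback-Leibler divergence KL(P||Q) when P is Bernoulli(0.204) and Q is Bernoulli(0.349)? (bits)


KL = p*log2(p/q) + (1-p)*log2((1-p)/(1-q)) = 0.204*log2(0.204/0.349) + 0.796*log2(0.796/0.651) = 0.0729

0.0729 bits


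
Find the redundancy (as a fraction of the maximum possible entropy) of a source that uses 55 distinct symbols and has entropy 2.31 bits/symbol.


H_max = log2(K) = log2(55) = 5.7814 bits/symbol. Redundancy = 1 - H/H_max = 1 - 2.31/5.7814 = 1 - 0.3996 = 0.6004

0.6004


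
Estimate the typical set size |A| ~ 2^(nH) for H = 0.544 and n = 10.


log2|A_typical| = nH = 10 * 0.544 = 5.44, so |A_typical| ~ 2^5.44 = 4.341e+01

4.341e+01


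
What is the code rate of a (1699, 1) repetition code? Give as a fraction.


Rate = k/n = 1/1699

1/1699


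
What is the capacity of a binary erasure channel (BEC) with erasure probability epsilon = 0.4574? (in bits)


C = 1 - epsilon = 1 - 0.4574 = 0.5426

0.5426 bits


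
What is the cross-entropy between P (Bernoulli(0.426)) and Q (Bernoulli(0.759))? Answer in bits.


H(P,Q) = -p*log2(q) - (1-p)*log2(1-q). -0.426*log2(0.759) = 0.169475; -0.574*log2(0.241) = 1.178362. H(P,Q) = 0.169475 + 1.178362 = 1.3478

1.3478 bits


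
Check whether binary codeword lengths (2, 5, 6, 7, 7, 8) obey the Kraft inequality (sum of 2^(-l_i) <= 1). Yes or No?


Kraft sum = sum(2^(-l_i)) = 0.3164, need <= 1. Result: satisfied (a binary prefix-free code with these lengths exists)

Yes


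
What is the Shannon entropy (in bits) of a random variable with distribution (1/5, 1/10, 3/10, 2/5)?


H = -sum(p_i * log2(p_i)). Terms: -(1/5)*log2(1/5) = 0.464386; -(1/10)*log2(1/10) = 0.332193; -(3/10)*log2(3/10) = 0.521090; -(2/5)*log2(2/5) = 0.528771. H = 0.464386 + 0.332193 + 0.521090 + 0.528771 = 1.8464

1.8464 bits


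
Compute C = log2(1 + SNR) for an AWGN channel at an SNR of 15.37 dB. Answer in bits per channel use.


SNR_linear = 10^(15.37/10) = 34.435; C = log2(1 + SNR_linear) = log2(1 + 34.435) = 5.1471

5.1471 bits/channel use


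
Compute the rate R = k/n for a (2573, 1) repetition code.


Rate = k/n = 1/2573

1/2573


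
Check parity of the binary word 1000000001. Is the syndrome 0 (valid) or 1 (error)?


Syndrome = XOR of all bits = 1 XOR 0 XOR 0 XOR 0 XOR 0 XOR 0 XOR 0 XOR 0 XOR 0 XOR 1 = 0

0


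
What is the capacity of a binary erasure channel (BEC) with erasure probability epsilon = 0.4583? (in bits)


C = 1 - epsilon = 1 - 0.4583 = 0.5417

0.5417 bits


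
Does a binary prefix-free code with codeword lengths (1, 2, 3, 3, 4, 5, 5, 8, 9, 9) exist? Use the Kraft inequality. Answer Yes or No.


Kraft sum = sum(2^(-l_i)) = 1.1328, need <= 1. Result: violated (a binary prefix-free code with these lengths cannot exist)

No


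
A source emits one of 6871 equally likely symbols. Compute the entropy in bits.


H = log2(n) = log2(6871) = 12.7463

12.7463 bits


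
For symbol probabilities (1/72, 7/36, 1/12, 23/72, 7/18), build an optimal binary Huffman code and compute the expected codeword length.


Huffman construction (repeatedly merge the two least-probable nodes; each merge adds 1 bit to every symbol beneath it): 1/72 + 1/12 = 7/72; 7/72 + 7/36 = 7/24; 7/24 + 23/72 = 11/18; 7/18 + 11/18 = 1. Resulting codeword lengths (in the order the probabilities were given): (4, 3, 4, 2, 1). L_avg = sum(p_i * l_i) = 1/72*4 + 7/36*3 + 1/12*4 + 23/72*2 + 7/18*1 = 2

2.0 bits


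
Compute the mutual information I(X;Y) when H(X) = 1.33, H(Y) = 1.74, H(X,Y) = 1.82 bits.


I(X;Y) = H(X) + H(Y) - H(X,Y) = 1.33 + 1.74 - 1.82 = 1.25

1.25 bits


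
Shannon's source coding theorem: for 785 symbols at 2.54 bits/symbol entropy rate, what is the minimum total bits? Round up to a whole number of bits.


Minimum bits >= n * H = 785 * 2.54 = 1993.9, rounded up to a whole number of bits = 1994

1994 bits


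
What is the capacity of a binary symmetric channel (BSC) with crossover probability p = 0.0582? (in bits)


H(p) = -p*log2(p) - (1-p)*log2(1-p) = -0.0582*log2(0.0582) - 0.9418*log2(0.9418) = 0.238785 + 0.081473 = 0.3203. C = 1 - H(p) = 1 - 0.3203 = 0.6797

0.6797 bits


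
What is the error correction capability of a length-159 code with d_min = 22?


Correction capability = floor((d-1)/2) = floor((22-1)/2) = 10

10 errors


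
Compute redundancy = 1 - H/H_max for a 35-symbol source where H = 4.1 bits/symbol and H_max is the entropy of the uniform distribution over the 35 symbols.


H_max = log2(K) = log2(35) = 5.1293 bits/symbol. Redundancy = 1 - H/H_max = 1 - 4.1/5.1293 = 1 - 0.7993 = 0.2007

0.2007


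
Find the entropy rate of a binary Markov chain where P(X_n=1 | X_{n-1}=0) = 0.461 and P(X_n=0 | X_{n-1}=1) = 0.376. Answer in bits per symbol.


Stationary distribution: pi_0 = p10/(p01+p10) = 0.4492, pi_1 = 0.5508. Entropy rate H' = pi_0*H(p01) + pi_1*H(p10) = 0.4492*0.9956 + 0.5508*0.9552 = 0.9733

0.9733 bits/symbol


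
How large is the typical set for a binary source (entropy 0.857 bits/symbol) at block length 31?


log2|A_typical| = nH = 31 * 0.857 = 26.567, so |A_typical| ~ 2^26.567 = 9.942e+07

9.942e+07


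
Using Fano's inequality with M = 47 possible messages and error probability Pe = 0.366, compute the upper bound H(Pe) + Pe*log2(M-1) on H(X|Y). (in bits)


H(Pe) = -Pe*log2(Pe) - (1-Pe)*log2(1-Pe) = -0.366*log2(0.366) - 0.634*log2(0.634) = 0.530731 + 0.416820 = 0.9476. Pe*log2(M-1) = 0.366*log2(46) = 2.021624. Bound = H(Pe) + Pe*log2(M-1) = 0.530731 + 0.416820 + 2.021624 = 2.9692

2.9692 bits


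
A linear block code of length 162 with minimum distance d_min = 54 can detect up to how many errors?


Detection capability = d_min - 1 = 54 - 1 = 53

53 errors


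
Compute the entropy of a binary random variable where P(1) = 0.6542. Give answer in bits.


H = -p*log2(p) - (1-p)*log2(1-p). -0.6542*log2(0.6542) = 0.400499; -0.3458*log2(0.3458) = 0.529762. H = 0.400499 + 0.529762 = 0.9303

0.9303 bits


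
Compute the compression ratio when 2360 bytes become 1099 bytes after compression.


Ratio = original / compressed = 2360 / 1099 = 2.1474

2.1474


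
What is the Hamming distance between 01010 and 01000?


Count differing positions: . . . ^ . = 1 differences

1


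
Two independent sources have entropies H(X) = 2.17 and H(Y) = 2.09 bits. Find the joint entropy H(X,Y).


For independent variables, H(X,Y) = H(X) + H(Y) = 2.17 + 2.09 = 4.26

4.26 bits


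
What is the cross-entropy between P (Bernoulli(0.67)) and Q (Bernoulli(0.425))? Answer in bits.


H(P,Q) = -p*log2(q) - (1-p)*log2(1-q). -0.67*log2(0.425) = 0.827092; -0.33*log2(0.575) = 0.263461. H(P,Q) = 0.827092 + 0.263461 = 1.0906

1.0906 bits


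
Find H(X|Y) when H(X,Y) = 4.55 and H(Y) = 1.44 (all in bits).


H(X|Y) = H(X,Y) - H(Y) = 4.55 - 1.44 = 3.11

3.11 bits


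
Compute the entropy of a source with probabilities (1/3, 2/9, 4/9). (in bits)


H = -sum(p_i * log2(p_i)). Terms: -(1/3)*log2(1/3) = 0.528321; -(2/9)*log2(2/9) = 0.482206; -(4/9)*log2(4/9) = 0.519967. H = 0.528321 + 0.482206 + 0.519967 = 1.5305

1.5305 bits


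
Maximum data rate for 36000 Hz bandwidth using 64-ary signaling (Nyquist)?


Rate = 2 * B * log2(M) = 2 * 36000 * 6.0 = 432000.0

432000.0 bps


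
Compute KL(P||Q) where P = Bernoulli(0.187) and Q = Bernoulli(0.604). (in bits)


KL = p*log2(p/q) + (1-p)*log2((1-p)/(1-q)) = 0.187*log2(0.187/0.604) + 0.813*log2(0.813/0.396) = 0.5274

0.5274 bits


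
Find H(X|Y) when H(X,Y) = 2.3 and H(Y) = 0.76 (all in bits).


H(X|Y) = H(X,Y) - H(Y) = 2.3 - 0.76 = 1.54

1.54 bits


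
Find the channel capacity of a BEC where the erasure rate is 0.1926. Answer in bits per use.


C = 1 - epsilon = 1 - 0.1926 = 0.8074

0.8074 bits


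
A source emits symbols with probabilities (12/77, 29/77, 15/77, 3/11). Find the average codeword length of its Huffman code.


Huffman construction (repeatedly merge the two least-probable nodes; each merge adds 1 bit to every symbol beneath it): 12/77 + 15/77 = 27/77; 3/11 + 27/77 = 48/77; 29/77 + 48/77 = 1. Resulting codeword lengths (in the order the probabilities were given): (3, 1, 3, 2). L_avg = sum(p_i * l_i) = 12/77*3 + 29/77*1 + 15/77*3 + 3/11*2 = 152/77 = 1.974

1.974 bits


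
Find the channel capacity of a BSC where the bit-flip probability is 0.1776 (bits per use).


H(p) = -p*log2(p) - (1-p)*log2(1-p) = -0.1776*log2(0.1776) - 0.8224*log2(0.8224) = 0.442809 + 0.231989 = 0.6748. C = 1 - H(p) = 1 - 0.6748 = 0.3252

0.3252 bits


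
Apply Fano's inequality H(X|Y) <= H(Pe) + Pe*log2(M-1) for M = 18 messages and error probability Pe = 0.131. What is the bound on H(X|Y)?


H(Pe) = -Pe*log2(Pe) - (1-Pe)*log2(1-Pe) = -0.131*log2(0.131) - 0.869*log2(0.869) = 0.384139 + 0.176035 = 0.5602. Pe*log2(M-1) = 0.131*log2(17) = 0.535458. Bound = H(Pe) + Pe*log2(M-1) = 0.384139 + 0.176035 + 0.535458 = 1.0956

1.0956 bits


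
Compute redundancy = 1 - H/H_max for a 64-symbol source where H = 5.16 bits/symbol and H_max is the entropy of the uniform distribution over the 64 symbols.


H_max = log2(K) = log2(64) = 6.0 bits/symbol. Redundancy = 1 - H/H_max = 1 - 5.16/6.0 = 1 - 0.86 = 0.14

0.14


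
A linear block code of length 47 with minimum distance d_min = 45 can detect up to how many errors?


Detection capability = d_min - 1 = 45 - 1 = 44

44 errors


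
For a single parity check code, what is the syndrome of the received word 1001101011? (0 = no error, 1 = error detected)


Syndrome = XOR of all bits = 1 XOR 0 XOR 0 XOR 1 XOR 1 XOR 0 XOR 1 XOR 0 XOR 1 XOR 1 = 0

0


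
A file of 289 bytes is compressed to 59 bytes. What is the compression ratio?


Ratio = original / compressed = 289 / 59 = 4.8983

4.8983


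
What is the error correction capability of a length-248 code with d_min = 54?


Correction capability = floor((d-1)/2) = floor((54-1)/2) = 26

26 errors


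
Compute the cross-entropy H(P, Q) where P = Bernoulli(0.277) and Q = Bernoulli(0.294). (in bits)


H(P,Q) = -p*log2(q) - (1-p)*log2(1-q). -0.277*log2(0.294) = 0.489213; -0.723*log2(0.706) = 0.363134. H(P,Q) = 0.489213 + 0.363134 = 0.8523

0.8523 bits


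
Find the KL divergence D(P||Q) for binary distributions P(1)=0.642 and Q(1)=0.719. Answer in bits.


KL = p*log2(p/q) + (1-p)*log2((1-p)/(1-q)) = 0.642*log2(0.642/0.719) + 0.358*log2(0.358/0.281) = 0.0202

0.0202 bits


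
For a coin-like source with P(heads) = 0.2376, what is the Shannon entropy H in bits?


H = -p*log2(p) - (1-p)*log2(1-p). -0.2376*log2(0.2376) = 0.492638; -0.7624*log2(0.7624) = 0.298388. H = 0.492638 + 0.298388 = 0.791

0.791 bits


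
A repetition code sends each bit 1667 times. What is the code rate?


Rate = k/n = 1/1667

1/1667


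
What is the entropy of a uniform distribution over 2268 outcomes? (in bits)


H = log2(n) = log2(2268) = 11.1472

11.1472 bits


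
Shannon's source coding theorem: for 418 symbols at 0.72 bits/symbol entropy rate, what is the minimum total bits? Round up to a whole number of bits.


Minimum bits >= n * H = 418 * 0.72 = 300.96, rounded up to a whole number of bits = 301

301 bits


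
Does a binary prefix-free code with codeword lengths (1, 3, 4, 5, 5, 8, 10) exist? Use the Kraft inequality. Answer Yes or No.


Kraft sum = sum(2^(-l_i)) = 0.7549, need <= 1. Result: satisfied (a binary prefix-free code with these lengths exists)

Yes


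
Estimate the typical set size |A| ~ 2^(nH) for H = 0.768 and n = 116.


log2|A_typical| = nH = 116 * 0.768 = 89.088, so |A_typical| ~ 2^89.088 = 6.579e+26

6.579e+26


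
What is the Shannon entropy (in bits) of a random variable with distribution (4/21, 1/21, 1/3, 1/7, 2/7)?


H = -sum(p_i * log2(p_i)). Terms: -(4/21)*log2(4/21) = 0.455680; -(1/21)*log2(1/21) = 0.209158; -(1/3)*log2(1/3) = 0.528321; -(1/7)*log2(1/7) = 0.401051; -(2/7)*log2(2/7) = 0.516387. H = 0.455680 + 0.209158 + 0.528321 + 0.401051 + 0.516387 = 2.1106

2.1106 bits


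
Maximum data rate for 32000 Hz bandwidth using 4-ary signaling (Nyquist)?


Rate = 2 * B * log2(M) = 2 * 32000 * 2.0 = 128000.0

128000.0 bps


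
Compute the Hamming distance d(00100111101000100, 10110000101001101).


Count differing positions: ^ . . ^ . ^ ^ ^ . . . . . ^ . . ^ = 7 differences

7


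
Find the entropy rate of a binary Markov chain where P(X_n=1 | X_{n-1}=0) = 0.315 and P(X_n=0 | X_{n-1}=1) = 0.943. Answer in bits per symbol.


Stationary distribution: pi_0 = p10/(p01+p10) = 0.7496, pi_1 = 0.2504. Entropy rate H' = pi_0*H(p01) + pi_1*H(p10) = 0.7496*0.8989 + 0.2504*0.3154 = 0.7528

0.7528 bits/symbol


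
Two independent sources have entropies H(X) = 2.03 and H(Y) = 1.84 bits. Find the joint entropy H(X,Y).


For independent variables, H(X,Y) = H(X) + H(Y) = 2.03 + 1.84 = 3.87

3.87 bits


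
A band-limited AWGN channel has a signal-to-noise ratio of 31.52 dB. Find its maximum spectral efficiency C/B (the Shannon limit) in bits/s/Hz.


SNR_linear = 10^(31.52/10) = 1419.0575; C/B = log2(1 + SNR_linear) = log2(1 + 1419.0575) = 10.4717

10.4717 bits/s/Hz


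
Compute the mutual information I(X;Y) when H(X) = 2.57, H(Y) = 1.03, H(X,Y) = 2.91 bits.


I(X;Y) = H(X) + H(Y) - H(X,Y) = 2.57 + 1.03 - 2.91 = 0.69

0.69 bits


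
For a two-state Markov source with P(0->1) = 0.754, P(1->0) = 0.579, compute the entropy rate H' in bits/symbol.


Stationary distribution: pi_0 = p10/(p01+p10) = 0.4344, pi_1 = 0.5656. Entropy rate H' = pi_0*H(p01) + pi_1*H(p10) = 0.4344*0.8049 + 0.5656*0.9819 = 0.905

0.905 bits/symbol


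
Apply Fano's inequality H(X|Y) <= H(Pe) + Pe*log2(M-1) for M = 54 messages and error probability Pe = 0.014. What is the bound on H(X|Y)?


H(Pe) = -Pe*log2(Pe) - (1-Pe)*log2(1-Pe) = -0.014*log2(0.014) - 0.986*log2(0.986) = 0.086218 + 0.020056 = 0.1063. Pe*log2(M-1) = 0.014*log2(53) = 0.080191. Bound = H(Pe) + Pe*log2(M-1) = 0.086218 + 0.020056 + 0.080191 = 0.1865

0.1865 bits


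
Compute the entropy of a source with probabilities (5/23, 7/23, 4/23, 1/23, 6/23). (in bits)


H = -sum(p_i * log2(p_i)). Terms: -(5/23)*log2(5/23) = 0.478616; -(7/23)*log2(7/23) = 0.522324; -(4/23)*log2(4/23) = 0.438880; -(1/23)*log2(1/23) = 0.196677; -(6/23)*log2(6/23) = 0.505722. H = 0.478616 + 0.522324 + 0.438880 + 0.196677 + 0.505722 = 2.1422

2.1422 bits


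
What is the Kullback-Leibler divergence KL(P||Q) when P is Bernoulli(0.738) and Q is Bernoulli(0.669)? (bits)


KL = p*log2(p/q) + (1-p)*log2((1-p)/(1-q)) = 0.738*log2(0.738/0.669) + 0.262*log2(0.262/0.331) = 0.0161

0.0161 bits


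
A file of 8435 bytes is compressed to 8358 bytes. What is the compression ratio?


Ratio = original / compressed = 8435 / 8358 = 1.0092

1.0092


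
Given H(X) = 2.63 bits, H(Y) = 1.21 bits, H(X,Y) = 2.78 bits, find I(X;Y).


I(X;Y) = H(X) + H(Y) - H(X,Y) = 2.63 + 1.21 - 2.78 = 1.06

1.06 bits


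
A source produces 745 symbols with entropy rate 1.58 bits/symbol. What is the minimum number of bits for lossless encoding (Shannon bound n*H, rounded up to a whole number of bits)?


Minimum bits >= n * H = 745 * 1.58 = 1177.1, rounded up to a whole number of bits = 1178

1178 bits


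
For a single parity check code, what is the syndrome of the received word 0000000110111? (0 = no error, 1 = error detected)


Syndrome = XOR of all bits = 0 XOR 0 XOR 0 XOR 0 XOR 0 XOR 0 XOR 0 XOR 1 XOR 1 XOR 0 XOR 1 XOR 1 XOR 1 = 1

1


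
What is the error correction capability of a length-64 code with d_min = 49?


Correction capability = floor((d-1)/2) = floor((49-1)/2) = 24

24 errors


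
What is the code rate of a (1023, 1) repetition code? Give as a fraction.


Rate = k/n = 1/1023

1/1023


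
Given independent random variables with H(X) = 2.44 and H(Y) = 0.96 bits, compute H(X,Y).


For independent variables, H(X,Y) = H(X) + H(Y) = 2.44 + 0.96 = 3.4

3.4 bits


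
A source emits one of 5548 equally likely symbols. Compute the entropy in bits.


H = log2(n) = log2(5548) = 12.4378

12.4378 bits


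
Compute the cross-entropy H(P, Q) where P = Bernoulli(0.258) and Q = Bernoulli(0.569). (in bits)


H(P,Q) = -p*log2(q) - (1-p)*log2(1-q). -0.258*log2(0.569) = 0.209883; -0.742*log2(0.431) = 0.900966. H(P,Q) = 0.209883 + 0.900966 = 1.1108

1.1108 bits


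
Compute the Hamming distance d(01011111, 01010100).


Count differing positions: . . . . ^ . ^ ^ = 3 differences

3


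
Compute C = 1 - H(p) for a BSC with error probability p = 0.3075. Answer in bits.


H(p) = -p*log2(p) - (1-p)*log2(1-p) = -0.3075*log2(0.3075) - 0.6925*log2(0.6925) = 0.523163 + 0.367104 = 0.8903. C = 1 - H(p) = 1 - 0.8903 = 0.1097

0.1097 bits


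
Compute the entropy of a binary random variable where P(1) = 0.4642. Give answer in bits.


H = -p*log2(p) - (1-p)*log2(1-p). -0.4642*log2(0.4642) = 0.513954; -0.5358*log2(0.5358) = 0.482345. H = 0.513954 + 0.482345 = 0.9963

0.9963 bits


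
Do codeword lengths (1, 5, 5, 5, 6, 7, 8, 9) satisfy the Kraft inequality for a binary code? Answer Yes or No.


Kraft sum = sum(2^(-l_i)) = 0.623, need <= 1. Result: satisfied (a binary prefix-free code with these lengths exists)

Yes


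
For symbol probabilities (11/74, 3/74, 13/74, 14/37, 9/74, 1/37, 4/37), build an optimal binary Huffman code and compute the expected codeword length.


Huffman construction (repeatedly merge the two least-probable nodes; each merge adds 1 bit to every symbol beneath it): 1/37 + 3/74 = 5/74; 5/74 + 4/37 = 13/74; 9/74 + 11/74 = 10/37; 13/74 + 13/74 = 13/37; 10/37 + 13/37 = 23/37; 14/37 + 23/37 = 1. Resulting codeword lengths (in the order the probabilities were given): (3, 5, 3, 1, 3, 5, 4). L_avg = sum(p_i * l_i) = 11/74*3 + 3/74*5 + 13/74*3 + 14/37*1 + 9/74*3 + 1/37*5 + 4/37*4 = 92/37 = 2.4865

2.4865 bits


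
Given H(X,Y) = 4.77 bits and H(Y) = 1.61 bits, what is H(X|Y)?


H(X|Y) = H(X,Y) - H(Y) = 4.77 - 1.61 = 3.16

3.16 bits


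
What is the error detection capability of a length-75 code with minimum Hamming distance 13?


Detection capability = d_min - 1 = 13 - 1 = 12

12 errors


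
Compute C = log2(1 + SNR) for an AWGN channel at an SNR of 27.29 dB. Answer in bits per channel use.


SNR_linear = 10^(27.29/10) = 535.7967; C = log2(1 + SNR_linear) = log2(1 + 535.7967) = 9.0682

9.0682 bits/channel use


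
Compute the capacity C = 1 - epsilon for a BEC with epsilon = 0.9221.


C = 1 - epsilon = 1 - 0.9221 = 0.0779

0.0779 bits


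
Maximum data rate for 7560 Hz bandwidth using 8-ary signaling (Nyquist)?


Rate = 2 * B * log2(M) = 2 * 7560 * 3.0 = 45360.0

45360.0 bps


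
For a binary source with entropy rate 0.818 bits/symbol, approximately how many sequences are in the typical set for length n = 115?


log2|A_typical| = nH = 115 * 0.818 = 94.07, so |A_typical| ~ 2^94.07 = 2.079e+28

2.079e+28


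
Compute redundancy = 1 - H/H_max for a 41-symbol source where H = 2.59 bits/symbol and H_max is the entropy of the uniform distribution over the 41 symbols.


H_max = log2(K) = log2(41) = 5.3576 bits/symbol. Redundancy = 1 - H/H_max = 1 - 2.59/5.3576 = 1 - 0.4834 = 0.5166

0.5166


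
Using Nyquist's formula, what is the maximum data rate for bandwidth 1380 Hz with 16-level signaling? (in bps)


Rate = 2 * B * log2(M) = 2 * 1380 * 4.0 = 11040.0

11040.0 bps


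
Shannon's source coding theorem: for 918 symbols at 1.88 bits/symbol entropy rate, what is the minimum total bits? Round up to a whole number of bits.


Minimum bits >= n * H = 918 * 1.88 = 1725.84, rounded up to a whole number of bits = 1726

1726 bits


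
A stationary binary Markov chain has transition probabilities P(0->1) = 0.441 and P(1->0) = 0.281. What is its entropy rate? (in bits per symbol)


Stationary distribution: pi_0 = p10/(p01+p10) = 0.3892, pi_1 = 0.6108. Entropy rate H' = pi_0*H(p01) + pi_1*H(p10) = 0.3892*0.9899 + 0.6108*0.8568 = 0.9086

0.9086 bits/symbol


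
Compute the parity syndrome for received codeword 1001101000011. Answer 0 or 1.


Syndrome = XOR of all bits = 1 XOR 0 XOR 0 XOR 1 XOR 1 XOR 0 XOR 1 XOR 0 XOR 0 XOR 0 XOR 0 XOR 1 XOR 1 = 0

0


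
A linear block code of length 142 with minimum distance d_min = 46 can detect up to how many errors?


Detection capability = d_min - 1 = 46 - 1 = 45

45 errors


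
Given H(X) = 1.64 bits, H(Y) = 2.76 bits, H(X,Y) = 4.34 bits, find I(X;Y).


I(X;Y) = H(X) + H(Y) - H(X,Y) = 1.64 + 2.76 - 4.34 = 0.06

0.06 bits


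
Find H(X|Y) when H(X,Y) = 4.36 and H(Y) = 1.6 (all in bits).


H(X|Y) = H(X,Y) - H(Y) = 4.36 - 1.6 = 2.76

2.76 bits


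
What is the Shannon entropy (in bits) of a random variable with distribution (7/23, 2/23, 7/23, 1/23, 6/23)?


H = -sum(p_i * log2(p_i)). Terms: -(7/23)*log2(7/23) = 0.522324; -(2/23)*log2(2/23) = 0.306397; -(7/23)*log2(7/23) = 0.522324; -(1/23)*log2(1/23) = 0.196677; -(6/23)*log2(6/23) = 0.505722. H = 0.522324 + 0.306397 + 0.522324 + 0.196677 + 0.505722 = 2.0534

2.0534 bits


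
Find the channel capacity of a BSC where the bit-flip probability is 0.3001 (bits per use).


H(p) = -p*log2(p) - (1-p)*log2(1-p) = -0.3001*log2(0.3001) - 0.6999*log2(0.6999) = 0.521119 + 0.360294 = 0.8814. C = 1 - H(p) = 1 - 0.8814 = 0.1186

0.1186 bits


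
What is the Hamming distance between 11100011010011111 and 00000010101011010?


Count differing positions: ^ ^ ^ . . . . ^ ^ ^ ^ . . . ^ . ^ = 9 differences

9


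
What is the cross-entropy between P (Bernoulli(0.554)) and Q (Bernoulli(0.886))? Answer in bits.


H(P,Q) = -p*log2(q) - (1-p)*log2(1-q). -0.554*log2(0.886) = 0.096740; -0.446*log2(0.114) = 1.397271. H(P,Q) = 0.096740 + 1.397271 = 1.494

1.494 bits


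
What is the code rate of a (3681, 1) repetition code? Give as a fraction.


Rate = k/n = 1/3681

1/3681


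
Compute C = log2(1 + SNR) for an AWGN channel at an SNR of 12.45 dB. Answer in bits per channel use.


SNR_linear = 10^(12.45/10) = 17.5792; C = log2(1 + SNR_linear) = log2(1 + 17.5792) = 4.2156

4.2156 bits/channel use


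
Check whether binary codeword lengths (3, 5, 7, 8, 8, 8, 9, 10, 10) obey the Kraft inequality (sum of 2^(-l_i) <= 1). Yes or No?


Kraft sum = sum(2^(-l_i)) = 0.1797, need <= 1. Result: satisfied (a binary prefix-free code with these lengths exists)

Yes


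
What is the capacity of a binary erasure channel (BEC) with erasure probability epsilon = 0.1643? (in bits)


C = 1 - epsilon = 1 - 0.1643 = 0.8357

0.8357 bits


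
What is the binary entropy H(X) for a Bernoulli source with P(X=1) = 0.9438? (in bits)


H = -p*log2(p) - (1-p)*log2(1-p). -0.9438*log2(0.9438) = 0.078757; -0.0562*log2(0.0562) = 0.233415. H = 0.078757 + 0.233415 = 0.3122

0.3122 bits


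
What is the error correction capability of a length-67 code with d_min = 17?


Correction capability = floor((d-1)/2) = floor((17-1)/2) = 8

8 errors


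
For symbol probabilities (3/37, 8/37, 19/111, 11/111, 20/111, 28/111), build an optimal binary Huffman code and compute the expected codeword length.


Huffman construction (repeatedly merge the two least-probable nodes; each merge adds 1 bit to every symbol beneath it): 3/37 + 11/111 = 20/111; 19/111 + 20/111 = 13/37; 20/111 + 8/37 = 44/111; 28/111 + 13/37 = 67/111; 44/111 + 67/111 = 1. Resulting codeword lengths (in the order the probabilities were given): (3, 2, 3, 3, 3, 2). L_avg = sum(p_i * l_i) = 3/37*3 + 8/37*2 + 19/111*3 + 11/111*3 + 20/111*3 + 28/111*2 = 281/111 = 2.5315

2.5315 bits


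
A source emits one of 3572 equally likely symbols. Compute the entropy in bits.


H = log2(n) = log2(3572) = 11.8025

11.8025 bits


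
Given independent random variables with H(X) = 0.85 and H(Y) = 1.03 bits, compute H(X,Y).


For independent variables, H(X,Y) = H(X) + H(Y) = 0.85 + 1.03 = 1.88

1.88 bits


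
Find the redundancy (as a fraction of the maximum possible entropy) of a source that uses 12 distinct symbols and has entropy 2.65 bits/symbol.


H_max = log2(K) = log2(12) = 3.585 bits/symbol. Redundancy = 1 - H/H_max = 1 - 2.65/3.585 = 1 - 0.7392 = 0.2608

0.2608


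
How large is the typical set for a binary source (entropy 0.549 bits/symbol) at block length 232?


log2|A_typical| = nH = 232 * 0.549 = 127.368, so |A_typical| ~ 2^127.368 = 2.196e+38

2.196e+38


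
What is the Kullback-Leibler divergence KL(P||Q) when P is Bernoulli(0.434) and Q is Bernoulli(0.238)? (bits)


KL = p*log2(p/q) + (1-p)*log2((1-p)/(1-q)) = 0.434*log2(0.434/0.238) + 0.566*log2(0.566/0.762) = 0.1334

0.1334 bits


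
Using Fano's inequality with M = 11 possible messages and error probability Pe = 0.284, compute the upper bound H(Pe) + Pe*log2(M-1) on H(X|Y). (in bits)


H(Pe) = -Pe*log2(Pe) - (1-Pe)*log2(1-Pe) = -0.284*log2(0.284) - 0.716*log2(0.716) = 0.515755 + 0.345089 = 0.8608. Pe*log2(M-1) = 0.284*log2(10) = 0.943428. Bound = H(Pe) + Pe*log2(M-1) = 0.515755 + 0.345089 + 0.943428 = 1.8043

1.8043 bits


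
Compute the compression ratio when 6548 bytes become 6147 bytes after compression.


Ratio = original / compressed = 6548 / 6147 = 1.0652

1.0652


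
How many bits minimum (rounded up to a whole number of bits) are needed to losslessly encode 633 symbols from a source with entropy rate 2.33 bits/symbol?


Minimum bits >= n * H = 633 * 2.33 = 1474.89, rounded up to a whole number of bits = 1475

1475 bits


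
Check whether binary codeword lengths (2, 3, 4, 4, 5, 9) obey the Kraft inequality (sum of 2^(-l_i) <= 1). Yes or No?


Kraft sum = sum(2^(-l_i)) = 0.5332, need <= 1. Result: satisfied (a binary prefix-free code with these lengths exists)

Yes
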